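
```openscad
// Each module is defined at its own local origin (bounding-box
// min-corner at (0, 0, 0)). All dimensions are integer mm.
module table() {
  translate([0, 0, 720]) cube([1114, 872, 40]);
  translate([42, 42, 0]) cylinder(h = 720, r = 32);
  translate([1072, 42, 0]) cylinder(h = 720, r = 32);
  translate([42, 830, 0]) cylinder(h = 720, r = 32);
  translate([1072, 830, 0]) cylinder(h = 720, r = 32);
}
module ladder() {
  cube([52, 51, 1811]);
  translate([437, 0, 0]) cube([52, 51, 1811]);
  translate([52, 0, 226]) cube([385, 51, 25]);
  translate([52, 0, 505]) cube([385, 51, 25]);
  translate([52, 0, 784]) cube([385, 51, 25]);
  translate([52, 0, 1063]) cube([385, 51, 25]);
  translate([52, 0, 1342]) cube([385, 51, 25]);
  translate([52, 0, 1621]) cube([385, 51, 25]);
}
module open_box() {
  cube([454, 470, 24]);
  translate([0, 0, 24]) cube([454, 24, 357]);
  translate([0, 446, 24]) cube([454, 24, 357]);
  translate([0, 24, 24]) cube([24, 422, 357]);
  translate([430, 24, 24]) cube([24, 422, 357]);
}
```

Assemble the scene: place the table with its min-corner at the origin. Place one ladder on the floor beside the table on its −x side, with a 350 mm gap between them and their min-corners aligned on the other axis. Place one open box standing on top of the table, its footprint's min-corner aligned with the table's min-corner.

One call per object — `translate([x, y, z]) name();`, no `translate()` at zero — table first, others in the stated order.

table();
translate([-839, 0, 0]) ladder();
translate([0, 0, 760]) open_box();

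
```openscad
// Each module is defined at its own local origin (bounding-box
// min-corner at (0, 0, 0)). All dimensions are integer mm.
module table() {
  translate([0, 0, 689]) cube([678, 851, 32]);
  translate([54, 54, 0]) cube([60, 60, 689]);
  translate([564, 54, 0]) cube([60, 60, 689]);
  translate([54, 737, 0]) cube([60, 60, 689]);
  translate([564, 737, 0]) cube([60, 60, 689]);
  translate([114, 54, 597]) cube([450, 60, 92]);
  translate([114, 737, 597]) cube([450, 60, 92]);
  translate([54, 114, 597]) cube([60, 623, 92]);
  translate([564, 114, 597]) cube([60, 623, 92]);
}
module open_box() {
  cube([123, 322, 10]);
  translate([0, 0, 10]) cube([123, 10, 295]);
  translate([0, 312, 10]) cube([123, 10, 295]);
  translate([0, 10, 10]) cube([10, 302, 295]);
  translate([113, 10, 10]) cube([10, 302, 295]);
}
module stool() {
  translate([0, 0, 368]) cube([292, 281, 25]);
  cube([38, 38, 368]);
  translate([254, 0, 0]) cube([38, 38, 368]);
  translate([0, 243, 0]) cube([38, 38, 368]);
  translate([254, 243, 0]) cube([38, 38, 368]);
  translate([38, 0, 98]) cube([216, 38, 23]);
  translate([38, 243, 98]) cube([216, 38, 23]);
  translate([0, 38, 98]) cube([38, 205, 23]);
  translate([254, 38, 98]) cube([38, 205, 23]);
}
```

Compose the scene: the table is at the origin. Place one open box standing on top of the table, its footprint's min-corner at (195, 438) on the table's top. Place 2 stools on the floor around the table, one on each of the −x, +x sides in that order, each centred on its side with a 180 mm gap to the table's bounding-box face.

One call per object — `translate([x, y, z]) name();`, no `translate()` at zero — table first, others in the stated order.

table();
translate([195, 438, 721]) open_box();
translate([-472, 285, 0]) stool();
translate([858, 285, 0]) stool();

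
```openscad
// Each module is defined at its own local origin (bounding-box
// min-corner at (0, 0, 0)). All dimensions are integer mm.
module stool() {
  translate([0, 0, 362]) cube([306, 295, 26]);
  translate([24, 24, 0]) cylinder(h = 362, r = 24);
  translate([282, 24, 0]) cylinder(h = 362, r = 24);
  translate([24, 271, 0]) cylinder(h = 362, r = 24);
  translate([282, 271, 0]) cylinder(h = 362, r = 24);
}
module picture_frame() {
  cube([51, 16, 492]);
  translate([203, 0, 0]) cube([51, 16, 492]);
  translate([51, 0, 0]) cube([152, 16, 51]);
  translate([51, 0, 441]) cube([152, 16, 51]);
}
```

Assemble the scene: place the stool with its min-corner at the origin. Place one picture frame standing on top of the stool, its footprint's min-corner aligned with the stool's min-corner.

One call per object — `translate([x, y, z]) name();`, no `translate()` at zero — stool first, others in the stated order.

stool();
translate([0, 0, 388]) picture_frame();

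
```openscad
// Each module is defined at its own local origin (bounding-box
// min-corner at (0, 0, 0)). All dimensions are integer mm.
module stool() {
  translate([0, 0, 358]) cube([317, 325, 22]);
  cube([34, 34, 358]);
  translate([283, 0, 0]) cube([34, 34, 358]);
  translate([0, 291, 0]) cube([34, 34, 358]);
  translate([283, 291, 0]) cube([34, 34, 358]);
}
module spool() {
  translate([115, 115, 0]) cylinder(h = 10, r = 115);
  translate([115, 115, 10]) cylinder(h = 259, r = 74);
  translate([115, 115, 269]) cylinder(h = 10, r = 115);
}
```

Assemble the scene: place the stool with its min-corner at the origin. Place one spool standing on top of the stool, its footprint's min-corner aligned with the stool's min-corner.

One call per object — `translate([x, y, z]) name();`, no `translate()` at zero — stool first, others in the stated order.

stool();
translate([0, 0, 380]) spool();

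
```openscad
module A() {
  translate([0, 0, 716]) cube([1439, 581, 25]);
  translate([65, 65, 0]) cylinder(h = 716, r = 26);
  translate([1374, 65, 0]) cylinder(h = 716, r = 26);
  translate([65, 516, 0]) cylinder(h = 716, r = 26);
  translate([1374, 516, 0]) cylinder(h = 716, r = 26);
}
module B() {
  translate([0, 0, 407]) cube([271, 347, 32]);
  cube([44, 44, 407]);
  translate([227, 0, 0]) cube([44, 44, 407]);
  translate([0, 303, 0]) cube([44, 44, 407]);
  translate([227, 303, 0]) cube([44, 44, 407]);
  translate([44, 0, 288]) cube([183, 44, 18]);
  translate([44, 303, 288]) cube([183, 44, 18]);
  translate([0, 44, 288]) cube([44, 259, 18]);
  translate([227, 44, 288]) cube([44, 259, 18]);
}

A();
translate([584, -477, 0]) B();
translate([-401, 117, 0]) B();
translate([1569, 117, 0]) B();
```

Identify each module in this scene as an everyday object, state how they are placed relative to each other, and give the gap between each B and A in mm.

Each stool's nearest face is 130 mm from the table's bounding box.

A is a table. B is a stool. Three stools sit around the table at the −y, −x, +x sides. The gap between each stool and the table is 130 mm.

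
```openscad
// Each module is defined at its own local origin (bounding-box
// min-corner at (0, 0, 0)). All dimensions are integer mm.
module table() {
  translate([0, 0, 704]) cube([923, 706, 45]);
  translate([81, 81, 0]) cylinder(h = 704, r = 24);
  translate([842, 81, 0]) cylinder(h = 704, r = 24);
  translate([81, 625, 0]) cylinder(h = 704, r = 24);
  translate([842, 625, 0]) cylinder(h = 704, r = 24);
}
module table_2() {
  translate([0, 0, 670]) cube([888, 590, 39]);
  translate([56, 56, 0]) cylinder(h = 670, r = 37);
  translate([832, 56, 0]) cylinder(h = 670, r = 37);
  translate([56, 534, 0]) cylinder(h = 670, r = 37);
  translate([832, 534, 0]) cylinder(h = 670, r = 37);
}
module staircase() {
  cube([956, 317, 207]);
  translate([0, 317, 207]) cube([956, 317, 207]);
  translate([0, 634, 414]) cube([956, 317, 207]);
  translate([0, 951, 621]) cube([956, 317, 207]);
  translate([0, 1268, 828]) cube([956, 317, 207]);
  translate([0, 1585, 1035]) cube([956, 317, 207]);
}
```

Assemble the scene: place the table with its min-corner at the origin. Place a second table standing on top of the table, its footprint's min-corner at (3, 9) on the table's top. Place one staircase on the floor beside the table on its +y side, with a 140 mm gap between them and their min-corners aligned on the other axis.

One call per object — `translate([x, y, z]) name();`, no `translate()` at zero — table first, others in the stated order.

table();
translate([3, 9, 749]) table_2();
translate([0, 846, 0]) staircase();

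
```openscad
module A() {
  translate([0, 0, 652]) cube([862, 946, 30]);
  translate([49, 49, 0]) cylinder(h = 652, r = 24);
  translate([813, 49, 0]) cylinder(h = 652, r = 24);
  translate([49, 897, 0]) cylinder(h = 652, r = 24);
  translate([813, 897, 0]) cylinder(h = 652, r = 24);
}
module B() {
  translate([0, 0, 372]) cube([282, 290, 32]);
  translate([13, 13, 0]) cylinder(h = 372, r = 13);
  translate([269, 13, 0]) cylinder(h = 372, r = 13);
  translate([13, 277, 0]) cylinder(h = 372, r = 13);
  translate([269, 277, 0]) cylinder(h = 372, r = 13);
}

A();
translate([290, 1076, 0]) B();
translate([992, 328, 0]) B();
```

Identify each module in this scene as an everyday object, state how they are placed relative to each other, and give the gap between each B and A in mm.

A is a table. B is a stool. Two stools sit around the table at the +y, +x sides. The gap between each stool and the table is 130 mm.

Each stool's nearest face is 130 mm from the table's bounding box.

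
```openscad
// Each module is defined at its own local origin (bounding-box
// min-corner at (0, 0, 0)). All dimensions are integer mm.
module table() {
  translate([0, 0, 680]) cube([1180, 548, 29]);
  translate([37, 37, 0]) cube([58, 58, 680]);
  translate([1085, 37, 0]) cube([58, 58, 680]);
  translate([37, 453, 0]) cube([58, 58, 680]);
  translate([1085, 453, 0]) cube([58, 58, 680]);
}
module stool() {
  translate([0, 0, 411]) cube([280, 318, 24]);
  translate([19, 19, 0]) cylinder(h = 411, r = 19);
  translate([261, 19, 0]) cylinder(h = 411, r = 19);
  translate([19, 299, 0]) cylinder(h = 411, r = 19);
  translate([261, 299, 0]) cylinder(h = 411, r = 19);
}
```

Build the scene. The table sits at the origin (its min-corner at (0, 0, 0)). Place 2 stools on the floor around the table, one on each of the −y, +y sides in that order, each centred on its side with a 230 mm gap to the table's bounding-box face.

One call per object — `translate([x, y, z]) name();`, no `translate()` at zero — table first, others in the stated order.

table();
translate([450, -548, 0]) stool();
translate([450, 778, 0]) stool();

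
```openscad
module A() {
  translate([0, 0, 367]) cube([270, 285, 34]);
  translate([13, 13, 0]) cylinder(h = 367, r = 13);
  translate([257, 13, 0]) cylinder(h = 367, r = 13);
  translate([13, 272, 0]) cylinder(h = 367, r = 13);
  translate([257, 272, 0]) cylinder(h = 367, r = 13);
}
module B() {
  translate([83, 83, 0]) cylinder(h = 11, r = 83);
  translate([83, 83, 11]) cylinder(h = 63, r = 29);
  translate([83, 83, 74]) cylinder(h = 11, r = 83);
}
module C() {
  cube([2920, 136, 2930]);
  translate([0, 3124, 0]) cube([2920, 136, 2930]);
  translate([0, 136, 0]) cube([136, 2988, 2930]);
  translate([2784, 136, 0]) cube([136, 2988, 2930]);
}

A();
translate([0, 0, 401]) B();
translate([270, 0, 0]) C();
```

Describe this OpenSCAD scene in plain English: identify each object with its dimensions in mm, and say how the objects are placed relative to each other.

A is a four-legged stool. The seat is a 270×285×34 mm slab whose top surface is at z = 401 mm; four round legs, each 26 mm in diameter, run from the floor (z = 0) to the underside of the seat, each leg's axis is inset half a diameter from the nearest pair of seat edges (so the leg's bounding box is flush with the corner).

B is a spool: two coaxial disc flanges of radius 83 mm and thickness 11 mm, joined by a core cylinder of radius 29 mm and height 63 mm. The lower flange rests on z = 0 and the three cylinders share a vertical axis.

C is the wall frame of a small rectangular building: four walls, each 2930 mm tall and 136 mm thick, enclosing a footprint 2920 mm (x) by 3260 mm (y) outside-to-outside, with no floor or roof. The front and back walls (the −y and +y sides) span the full width; the two side walls fit between them.

The spool is on top of the stool. The house frame is against the stool's +x side, with their −y faces flush.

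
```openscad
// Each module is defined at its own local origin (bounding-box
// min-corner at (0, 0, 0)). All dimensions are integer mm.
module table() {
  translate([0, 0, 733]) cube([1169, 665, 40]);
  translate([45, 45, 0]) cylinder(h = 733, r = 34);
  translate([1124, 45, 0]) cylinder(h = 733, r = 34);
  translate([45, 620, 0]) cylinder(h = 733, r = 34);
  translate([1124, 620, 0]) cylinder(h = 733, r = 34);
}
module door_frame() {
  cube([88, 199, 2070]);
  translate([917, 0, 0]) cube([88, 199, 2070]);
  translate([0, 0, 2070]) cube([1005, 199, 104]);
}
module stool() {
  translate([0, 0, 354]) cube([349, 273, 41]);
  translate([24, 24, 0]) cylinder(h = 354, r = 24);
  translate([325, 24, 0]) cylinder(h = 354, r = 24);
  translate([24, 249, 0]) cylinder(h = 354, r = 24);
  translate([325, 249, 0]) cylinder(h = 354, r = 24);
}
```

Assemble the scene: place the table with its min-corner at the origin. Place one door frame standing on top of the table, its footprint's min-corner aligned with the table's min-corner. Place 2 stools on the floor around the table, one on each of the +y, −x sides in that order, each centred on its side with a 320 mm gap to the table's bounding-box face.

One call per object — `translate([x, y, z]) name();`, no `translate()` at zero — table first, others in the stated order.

table();
translate([0, 0, 773]) door_frame();
translate([410, 985, 0]) stool();
translate([-669, 196, 0]) stool();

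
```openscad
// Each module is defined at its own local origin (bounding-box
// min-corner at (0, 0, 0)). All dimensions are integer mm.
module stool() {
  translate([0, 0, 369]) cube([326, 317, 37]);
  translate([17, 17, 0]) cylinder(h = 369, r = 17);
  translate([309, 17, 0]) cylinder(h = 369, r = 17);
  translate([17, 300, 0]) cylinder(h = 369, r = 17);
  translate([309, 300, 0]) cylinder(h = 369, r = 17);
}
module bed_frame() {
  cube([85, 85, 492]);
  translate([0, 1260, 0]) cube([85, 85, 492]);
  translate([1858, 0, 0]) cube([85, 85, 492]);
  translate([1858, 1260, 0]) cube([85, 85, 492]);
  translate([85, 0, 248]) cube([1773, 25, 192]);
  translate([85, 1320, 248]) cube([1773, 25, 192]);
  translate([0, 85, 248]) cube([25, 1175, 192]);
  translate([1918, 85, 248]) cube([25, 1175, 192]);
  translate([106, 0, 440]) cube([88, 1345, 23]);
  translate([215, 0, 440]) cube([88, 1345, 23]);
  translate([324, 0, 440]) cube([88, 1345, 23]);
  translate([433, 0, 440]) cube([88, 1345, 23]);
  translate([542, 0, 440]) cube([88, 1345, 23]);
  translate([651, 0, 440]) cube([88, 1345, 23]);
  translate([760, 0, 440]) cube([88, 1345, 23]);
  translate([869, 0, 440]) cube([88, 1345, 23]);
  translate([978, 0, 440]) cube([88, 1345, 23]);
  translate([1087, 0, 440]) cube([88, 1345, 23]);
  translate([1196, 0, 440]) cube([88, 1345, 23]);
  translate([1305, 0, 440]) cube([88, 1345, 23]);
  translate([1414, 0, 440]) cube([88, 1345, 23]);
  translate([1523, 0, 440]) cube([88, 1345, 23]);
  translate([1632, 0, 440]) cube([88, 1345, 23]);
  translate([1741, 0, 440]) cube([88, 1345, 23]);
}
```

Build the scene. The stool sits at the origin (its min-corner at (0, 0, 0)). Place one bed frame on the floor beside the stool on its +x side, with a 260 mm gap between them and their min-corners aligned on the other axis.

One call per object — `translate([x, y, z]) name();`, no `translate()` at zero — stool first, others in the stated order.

stool();
translate([586, 0, 0]) bed_frame();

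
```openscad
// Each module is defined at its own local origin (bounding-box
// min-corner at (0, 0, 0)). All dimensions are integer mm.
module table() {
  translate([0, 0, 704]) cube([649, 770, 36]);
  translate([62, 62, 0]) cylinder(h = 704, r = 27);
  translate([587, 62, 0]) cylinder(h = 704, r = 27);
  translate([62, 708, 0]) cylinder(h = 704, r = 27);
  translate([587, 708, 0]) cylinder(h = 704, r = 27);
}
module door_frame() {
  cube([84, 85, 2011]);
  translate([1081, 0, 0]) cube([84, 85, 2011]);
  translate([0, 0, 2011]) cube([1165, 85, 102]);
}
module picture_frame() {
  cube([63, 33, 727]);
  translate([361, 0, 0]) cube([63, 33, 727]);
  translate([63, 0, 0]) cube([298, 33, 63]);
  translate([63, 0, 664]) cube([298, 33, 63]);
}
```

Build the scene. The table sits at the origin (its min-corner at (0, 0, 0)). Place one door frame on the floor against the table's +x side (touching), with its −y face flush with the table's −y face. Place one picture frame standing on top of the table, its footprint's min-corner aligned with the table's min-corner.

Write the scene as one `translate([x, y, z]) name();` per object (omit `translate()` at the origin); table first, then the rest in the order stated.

table();
translate([649, 0, 0]) door_frame();
translate([0, 0, 740]) picture_frame();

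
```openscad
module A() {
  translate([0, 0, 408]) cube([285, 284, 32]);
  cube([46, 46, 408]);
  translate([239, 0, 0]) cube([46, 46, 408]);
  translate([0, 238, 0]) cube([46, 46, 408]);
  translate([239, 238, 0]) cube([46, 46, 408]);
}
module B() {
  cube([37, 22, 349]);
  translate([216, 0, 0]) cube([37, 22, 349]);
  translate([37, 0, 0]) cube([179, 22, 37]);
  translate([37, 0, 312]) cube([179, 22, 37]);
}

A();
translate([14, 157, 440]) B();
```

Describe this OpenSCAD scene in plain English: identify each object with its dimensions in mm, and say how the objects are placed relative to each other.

A is a four-legged stool. The seat is 285×284 mm, 32 mm thick, top at z = 440 mm. It stands on four square legs, each 46×46 mm in cross-section, from z = 0 to the seat underside, each flush with a corner of the seat.

B is a rectangular picture frame lying in the x–z plane (depth along y). The opening is 179 mm wide (x) by 275 mm tall (z), surrounded by a border 37 mm wide on all four sides. The frame is 22 mm deep and is made of two full-height vertical stiles with two horizontal rails fitted between them.

The picture frame is on top of the stool.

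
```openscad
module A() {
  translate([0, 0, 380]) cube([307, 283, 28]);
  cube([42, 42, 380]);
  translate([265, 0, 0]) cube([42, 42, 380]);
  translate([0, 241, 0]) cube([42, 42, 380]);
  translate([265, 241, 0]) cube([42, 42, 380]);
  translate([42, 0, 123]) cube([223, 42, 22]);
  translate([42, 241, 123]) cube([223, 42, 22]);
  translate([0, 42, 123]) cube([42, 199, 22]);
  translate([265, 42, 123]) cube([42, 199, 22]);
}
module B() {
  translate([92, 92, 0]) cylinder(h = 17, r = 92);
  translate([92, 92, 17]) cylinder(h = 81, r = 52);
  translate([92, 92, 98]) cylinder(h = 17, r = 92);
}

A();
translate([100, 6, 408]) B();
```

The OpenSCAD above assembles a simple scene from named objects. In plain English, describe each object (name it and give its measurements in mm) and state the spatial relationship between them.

A is a four-legged stool. The seat is a 307×283×28 mm slab whose top surface is at z = 408 mm; four square legs, each 42×42 mm in cross-section, run from the floor (z = 0) to the underside of the seat, each flush with a corner of the seat. Four stretchers, 42 mm wide and 22 mm tall, connect adjacent legs with their undersides at z = 123 mm, each running between the inner faces of the legs it joins and aligned with the legs' outer faces on the other axis.

B is a spool: two coaxial disc flanges of radius 92 mm and thickness 17 mm, joined by a core cylinder of radius 52 mm and height 81 mm. The lower flange rests on z = 0 and the three cylinders share a vertical axis.

The spool is on top of the stool.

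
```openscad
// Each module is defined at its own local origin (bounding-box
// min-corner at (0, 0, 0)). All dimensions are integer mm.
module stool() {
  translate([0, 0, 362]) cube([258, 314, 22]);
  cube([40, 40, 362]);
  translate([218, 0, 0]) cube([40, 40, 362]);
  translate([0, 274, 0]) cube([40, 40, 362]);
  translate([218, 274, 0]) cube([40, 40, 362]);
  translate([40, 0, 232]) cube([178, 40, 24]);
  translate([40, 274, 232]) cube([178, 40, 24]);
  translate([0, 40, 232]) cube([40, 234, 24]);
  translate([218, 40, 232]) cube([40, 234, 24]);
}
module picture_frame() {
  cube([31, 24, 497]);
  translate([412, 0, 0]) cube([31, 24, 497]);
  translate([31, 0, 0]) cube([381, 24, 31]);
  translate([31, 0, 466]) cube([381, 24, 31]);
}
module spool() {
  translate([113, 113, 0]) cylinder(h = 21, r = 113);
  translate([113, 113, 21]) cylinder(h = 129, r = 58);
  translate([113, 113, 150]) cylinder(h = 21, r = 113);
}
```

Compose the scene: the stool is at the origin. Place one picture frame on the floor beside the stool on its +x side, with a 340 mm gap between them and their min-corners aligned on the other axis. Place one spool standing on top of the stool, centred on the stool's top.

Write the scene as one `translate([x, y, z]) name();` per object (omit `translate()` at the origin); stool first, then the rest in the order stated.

stool();
translate([598, 0, 0]) picture_frame();
translate([16, 44, 384]) spool();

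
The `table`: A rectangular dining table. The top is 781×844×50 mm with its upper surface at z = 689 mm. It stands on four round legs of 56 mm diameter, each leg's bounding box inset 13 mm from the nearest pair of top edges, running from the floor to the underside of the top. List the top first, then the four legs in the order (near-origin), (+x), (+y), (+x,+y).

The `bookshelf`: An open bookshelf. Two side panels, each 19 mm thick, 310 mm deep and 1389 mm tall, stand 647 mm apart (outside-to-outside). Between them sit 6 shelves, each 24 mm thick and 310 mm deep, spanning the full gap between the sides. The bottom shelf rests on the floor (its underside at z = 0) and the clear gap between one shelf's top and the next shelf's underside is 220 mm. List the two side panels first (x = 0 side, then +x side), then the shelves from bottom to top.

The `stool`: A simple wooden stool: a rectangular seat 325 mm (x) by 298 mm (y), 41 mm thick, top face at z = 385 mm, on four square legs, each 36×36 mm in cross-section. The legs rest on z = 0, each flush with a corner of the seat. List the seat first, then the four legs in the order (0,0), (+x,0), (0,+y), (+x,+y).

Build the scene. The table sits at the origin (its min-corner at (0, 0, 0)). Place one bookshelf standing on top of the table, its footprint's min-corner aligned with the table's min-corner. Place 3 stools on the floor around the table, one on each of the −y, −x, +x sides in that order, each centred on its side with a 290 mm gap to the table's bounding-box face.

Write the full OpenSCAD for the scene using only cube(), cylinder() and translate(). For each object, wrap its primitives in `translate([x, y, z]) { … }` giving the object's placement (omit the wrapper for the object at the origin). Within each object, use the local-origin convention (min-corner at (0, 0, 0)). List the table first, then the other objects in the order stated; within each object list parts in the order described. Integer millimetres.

translate([0, 0, 639]) cube([781, 844, 50]);
translate([41, 41, 0]) cylinder(h = 639, r = 28);
translate([740, 41, 0]) cylinder(h = 639, r = 28);
translate([41, 803, 0]) cylinder(h = 639, r = 28);
translate([740, 803, 0]) cylinder(h = 639, r = 28);
translate([0, 0, 689]) {
  cube([19, 310, 1389]);
  translate([628, 0, 0]) cube([19, 310, 1389]);
  translate([19, 0, 0]) cube([609, 310, 24]);
  translate([19, 0, 244]) cube([609, 310, 24]);
  translate([19, 0, 488]) cube([609, 310, 24]);
  translate([19, 0, 732]) cube([609, 310, 24]);
  translate([19, 0, 976]) cube([609, 310, 24]);
  translate([19, 0, 1220]) cube([609, 310, 24]);
}
translate([228, -588, 0]) {
  translate([0, 0, 344]) cube([325, 298, 41]);
  cube([36, 36, 344]);
  translate([289, 0, 0]) cube([36, 36, 344]);
  translate([0, 262, 0]) cube([36, 36, 344]);
  translate([289, 262, 0]) cube([36, 36, 344]);
}
translate([-615, 273, 0]) {
  translate([0, 0, 344]) cube([325, 298, 41]);
  cube([36, 36, 344]);
  translate([289, 0, 0]) cube([36, 36, 344]);
  translate([0, 262, 0]) cube([36, 36, 344]);
  translate([289, 262, 0]) cube([36, 36, 344]);
}
translate([1071, 273, 0]) {
  translate([0, 0, 344]) cube([325, 298, 41]);
  cube([36, 36, 344]);
  translate([289, 0, 0]) cube([36, 36, 344]);
  translate([0, 262, 0]) cube([36, 36, 344]);
  translate([289, 262, 0]) cube([36, 36, 344]);
}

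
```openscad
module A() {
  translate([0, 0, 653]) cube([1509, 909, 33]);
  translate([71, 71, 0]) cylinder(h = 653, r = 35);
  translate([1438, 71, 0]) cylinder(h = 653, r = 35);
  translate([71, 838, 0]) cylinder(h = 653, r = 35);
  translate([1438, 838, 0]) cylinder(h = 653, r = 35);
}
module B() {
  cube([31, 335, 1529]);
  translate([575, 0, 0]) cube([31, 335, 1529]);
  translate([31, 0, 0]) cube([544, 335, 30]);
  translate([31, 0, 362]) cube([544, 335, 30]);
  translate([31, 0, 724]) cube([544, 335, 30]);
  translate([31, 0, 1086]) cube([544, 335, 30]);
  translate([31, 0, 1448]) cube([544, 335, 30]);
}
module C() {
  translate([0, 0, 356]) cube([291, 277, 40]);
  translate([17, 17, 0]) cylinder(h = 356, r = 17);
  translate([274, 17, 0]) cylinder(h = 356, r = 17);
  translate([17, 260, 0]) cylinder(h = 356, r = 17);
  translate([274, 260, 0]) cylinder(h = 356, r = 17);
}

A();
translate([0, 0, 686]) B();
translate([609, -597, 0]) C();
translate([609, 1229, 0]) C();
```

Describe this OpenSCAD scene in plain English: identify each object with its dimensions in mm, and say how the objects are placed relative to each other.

A is a table with a 1509×909 mm rectangular top, 33 mm thick, top surface at z = 686 mm, supported by four round legs of 70 mm diameter, each leg's bounding box inset 36 mm from the nearest pair of top edges, running from the floor.

B is an open bookshelf. Two side panels, each 31 mm thick, 335 mm deep and 1529 mm tall, stand 606 mm apart (outside-to-outside). Between them sit 5 shelves, each 30 mm thick and 335 mm deep, spanning the full gap between the sides. The bottom shelf rests on the floor (its underside at z = 0) and the clear gap between one shelf's top and the next shelf's underside is 332 mm.

C is a four-legged stool. The seat is a 291×277×40 mm slab whose top surface is at z = 396 mm; four round legs, each 34 mm in diameter, run from the floor (z = 0) to the underside of the seat, each leg's axis is inset half a diameter from the nearest pair of seat edges (so the leg's bounding box is flush with the corner).

The bookshelf is on top of the table. Two stools sit around the table at the −y, +y sides.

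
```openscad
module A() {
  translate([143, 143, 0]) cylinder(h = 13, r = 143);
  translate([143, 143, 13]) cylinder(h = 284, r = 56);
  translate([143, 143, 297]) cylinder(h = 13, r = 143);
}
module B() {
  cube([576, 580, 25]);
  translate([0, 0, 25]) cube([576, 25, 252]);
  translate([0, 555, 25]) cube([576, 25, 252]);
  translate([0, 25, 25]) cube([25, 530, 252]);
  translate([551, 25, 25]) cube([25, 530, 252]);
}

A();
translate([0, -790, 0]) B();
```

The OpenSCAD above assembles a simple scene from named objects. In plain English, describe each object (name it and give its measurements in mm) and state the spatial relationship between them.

A is a spool: two coaxial disc flanges of radius 143 mm and thickness 13 mm, joined by a core cylinder of radius 56 mm and height 284 mm. The lower flange rests on z = 0 and the three cylinders share a vertical axis.

B is an open-topped rectangular box: outside dimensions 576×580×277 mm, with a uniform wall and base thickness of 25 mm. The base is a full 576×580 slab on the floor; four walls sit on top of the base. The front and back walls (the −y and +y sides) span the full width; the two side walls fit between them.

The open box is on the floor beside the spool on its −y side.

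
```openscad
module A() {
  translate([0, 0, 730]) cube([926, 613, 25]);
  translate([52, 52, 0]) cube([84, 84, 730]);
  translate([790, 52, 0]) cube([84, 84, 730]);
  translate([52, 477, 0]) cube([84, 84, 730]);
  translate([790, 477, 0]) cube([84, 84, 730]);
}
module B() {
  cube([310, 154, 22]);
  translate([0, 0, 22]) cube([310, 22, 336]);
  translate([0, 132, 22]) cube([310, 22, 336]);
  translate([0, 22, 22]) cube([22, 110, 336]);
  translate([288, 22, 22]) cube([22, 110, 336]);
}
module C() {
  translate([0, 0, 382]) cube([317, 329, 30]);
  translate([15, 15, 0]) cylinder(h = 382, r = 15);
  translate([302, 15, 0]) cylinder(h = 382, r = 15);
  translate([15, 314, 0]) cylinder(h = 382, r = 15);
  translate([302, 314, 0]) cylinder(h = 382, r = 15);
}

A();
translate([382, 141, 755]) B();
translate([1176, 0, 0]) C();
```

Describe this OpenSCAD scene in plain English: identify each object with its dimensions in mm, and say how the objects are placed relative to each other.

A is a table with a 926×613 mm rectangular top, 25 mm thick, top surface at z = 755 mm, supported by four 84×84 mm square legs, each inset 52 mm from the nearest pair of top edges, running from the floor.

B is an open storage box with external size 310×154×358 mm and wall thickness 22 mm (the base is also 22 mm thick). The base covers the whole footprint; the four walls stand on the base, with the y-facing walls full-width and the x-facing walls fitting between their inner faces.

C is a simple wooden stool: a rectangular seat 317 mm (x) by 329 mm (y), 30 mm thick, top face at z = 412 mm, on four round legs, each 30 mm in diameter. The legs rest on z = 0, each leg's axis is inset half a diameter from the nearest pair of seat edges (so the leg's bounding box is flush with the corner).

The open box is on top of the table. The stool is on the floor beside the table on its +x side.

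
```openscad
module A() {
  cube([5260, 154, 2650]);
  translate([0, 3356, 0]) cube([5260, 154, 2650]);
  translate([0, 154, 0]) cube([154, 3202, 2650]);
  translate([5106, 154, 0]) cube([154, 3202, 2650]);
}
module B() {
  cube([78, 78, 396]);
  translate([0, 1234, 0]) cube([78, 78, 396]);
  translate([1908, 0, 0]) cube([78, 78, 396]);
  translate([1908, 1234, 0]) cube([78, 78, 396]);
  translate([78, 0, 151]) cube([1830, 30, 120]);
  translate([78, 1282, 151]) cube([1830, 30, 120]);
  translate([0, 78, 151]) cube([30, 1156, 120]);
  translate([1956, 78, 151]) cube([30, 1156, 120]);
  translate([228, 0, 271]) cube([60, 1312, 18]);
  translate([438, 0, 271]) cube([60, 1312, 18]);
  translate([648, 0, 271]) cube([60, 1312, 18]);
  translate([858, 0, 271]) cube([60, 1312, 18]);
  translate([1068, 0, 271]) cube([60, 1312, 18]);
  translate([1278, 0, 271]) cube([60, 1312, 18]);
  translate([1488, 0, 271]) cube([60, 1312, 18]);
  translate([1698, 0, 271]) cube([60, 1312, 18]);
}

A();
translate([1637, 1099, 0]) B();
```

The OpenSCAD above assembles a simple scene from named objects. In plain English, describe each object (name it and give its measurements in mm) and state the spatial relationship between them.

A is a box-shaped house frame (walls only): outside footprint 5260×3510 mm, wall height 2650 mm, wall thickness 154 mm. The two y-facing walls run the full x-width; the two x-facing walls fit between the inner faces of the y-facing walls.

B is a bed frame 1986 mm long (x) by 1312 mm wide (y). Four 78×78 mm corner posts, 396 mm tall, at the corners of the footprint. Four rails of 30 mm thickness and 120 mm height run between adjacent posts with their undersides at z = 151 mm, their outer faces flush with the outside of the frame (the two x-running rails run between the posts' inner faces; the two y-running rails run between the posts' inner faces). 8 slats, each 60 mm wide (x) and 18 mm thick, lie across the top of the two x-running rails, running the full 1312 mm width of the frame in y; the slats are evenly spaced along x between the inner faces of the end posts with equal gaps (rounded down to the nearest mm) at the −x end and between each pair — any rounding remainder accumulates at the +x end.

The bed frame sits inside the house frame, centred.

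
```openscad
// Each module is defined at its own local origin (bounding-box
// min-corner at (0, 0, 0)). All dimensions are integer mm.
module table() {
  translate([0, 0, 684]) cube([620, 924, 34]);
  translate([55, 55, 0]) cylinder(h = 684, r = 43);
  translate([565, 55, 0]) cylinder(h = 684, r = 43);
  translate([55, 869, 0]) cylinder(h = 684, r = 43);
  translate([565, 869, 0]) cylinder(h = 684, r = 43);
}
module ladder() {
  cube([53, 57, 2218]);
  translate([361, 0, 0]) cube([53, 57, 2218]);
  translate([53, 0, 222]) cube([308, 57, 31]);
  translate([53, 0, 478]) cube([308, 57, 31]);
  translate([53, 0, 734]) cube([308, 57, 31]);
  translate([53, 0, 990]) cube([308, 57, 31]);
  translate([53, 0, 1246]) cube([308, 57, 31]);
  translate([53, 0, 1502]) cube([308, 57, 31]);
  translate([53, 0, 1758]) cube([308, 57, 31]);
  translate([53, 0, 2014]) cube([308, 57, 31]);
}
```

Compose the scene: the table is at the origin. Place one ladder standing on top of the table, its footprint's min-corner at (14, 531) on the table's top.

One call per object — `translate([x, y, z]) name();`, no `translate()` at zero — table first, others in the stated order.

table();
translate([14, 531, 718]) ladder();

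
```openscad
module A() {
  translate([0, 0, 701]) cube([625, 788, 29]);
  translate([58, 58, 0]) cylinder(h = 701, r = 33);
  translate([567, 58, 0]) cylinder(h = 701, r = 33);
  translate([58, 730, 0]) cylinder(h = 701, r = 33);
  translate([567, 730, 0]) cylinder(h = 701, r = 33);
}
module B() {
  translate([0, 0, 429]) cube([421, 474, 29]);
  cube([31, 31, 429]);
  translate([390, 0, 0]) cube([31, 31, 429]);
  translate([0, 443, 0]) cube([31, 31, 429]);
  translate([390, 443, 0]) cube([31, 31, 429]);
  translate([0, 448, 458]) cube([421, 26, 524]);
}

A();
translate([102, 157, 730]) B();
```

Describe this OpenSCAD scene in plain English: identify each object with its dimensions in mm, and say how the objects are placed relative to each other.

A is a rectangular dining table. The top is 625×788×29 mm with its upper surface at z = 730 mm. It stands on four round legs of 66 mm diameter, each leg's bounding box inset 25 mm from the nearest pair of top edges, running from the floor to the underside of the top.

B is a chair. The seat is a 421×474×29 mm slab with its top at z = 458 mm, on four 31×31 mm corner legs (flush with the seat edges, standing on z = 0). A flat backrest 26 mm thick, 524 mm tall, spans the full seat width and rises from the seat top along its +y edge, rear face flush with the rear of the seat.

The chair is on top of the table, centred.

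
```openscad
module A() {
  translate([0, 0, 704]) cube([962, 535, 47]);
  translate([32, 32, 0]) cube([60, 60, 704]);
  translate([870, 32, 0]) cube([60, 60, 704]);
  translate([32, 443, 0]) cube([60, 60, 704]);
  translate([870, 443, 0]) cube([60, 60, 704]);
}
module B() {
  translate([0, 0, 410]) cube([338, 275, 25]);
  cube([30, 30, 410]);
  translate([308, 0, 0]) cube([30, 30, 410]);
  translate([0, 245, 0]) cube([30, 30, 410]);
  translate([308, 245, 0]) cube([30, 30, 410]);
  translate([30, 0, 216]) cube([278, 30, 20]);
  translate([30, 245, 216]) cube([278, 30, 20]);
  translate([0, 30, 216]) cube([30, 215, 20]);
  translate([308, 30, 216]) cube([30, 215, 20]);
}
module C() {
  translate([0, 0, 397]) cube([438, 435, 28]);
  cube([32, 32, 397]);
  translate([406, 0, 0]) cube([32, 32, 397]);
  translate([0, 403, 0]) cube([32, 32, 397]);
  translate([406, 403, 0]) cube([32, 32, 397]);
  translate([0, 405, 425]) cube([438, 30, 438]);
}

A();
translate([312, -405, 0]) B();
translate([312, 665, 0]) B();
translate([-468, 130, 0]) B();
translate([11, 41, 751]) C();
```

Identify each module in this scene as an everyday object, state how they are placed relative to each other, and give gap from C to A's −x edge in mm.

A is a table. B is a stool. C is a chair. Three stools sit around the table at the −y, +y, −x sides. The chair is on top of the table. The gap from the chair to the table's −x edge is 11 mm.

The chair's min-x is at 11; the table's min-x is 0; gap = 11 mm.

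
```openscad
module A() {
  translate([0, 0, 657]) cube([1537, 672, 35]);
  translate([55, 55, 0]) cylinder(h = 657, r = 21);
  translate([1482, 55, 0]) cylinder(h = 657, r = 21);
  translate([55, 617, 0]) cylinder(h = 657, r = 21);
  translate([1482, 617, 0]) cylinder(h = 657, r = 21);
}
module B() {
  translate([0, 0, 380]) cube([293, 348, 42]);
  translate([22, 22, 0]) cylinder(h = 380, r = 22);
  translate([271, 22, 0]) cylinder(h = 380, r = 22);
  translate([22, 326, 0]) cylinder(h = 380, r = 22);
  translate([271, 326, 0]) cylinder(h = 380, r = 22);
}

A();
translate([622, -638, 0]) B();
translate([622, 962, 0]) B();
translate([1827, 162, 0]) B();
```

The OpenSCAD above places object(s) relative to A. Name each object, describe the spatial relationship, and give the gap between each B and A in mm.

Each stool's nearest face is 290 mm from the table's bounding box.

A is a table. B is a stool. Three stools sit around the table at the −y, +y, +x sides. The gap between each stool and the table is 290 mm.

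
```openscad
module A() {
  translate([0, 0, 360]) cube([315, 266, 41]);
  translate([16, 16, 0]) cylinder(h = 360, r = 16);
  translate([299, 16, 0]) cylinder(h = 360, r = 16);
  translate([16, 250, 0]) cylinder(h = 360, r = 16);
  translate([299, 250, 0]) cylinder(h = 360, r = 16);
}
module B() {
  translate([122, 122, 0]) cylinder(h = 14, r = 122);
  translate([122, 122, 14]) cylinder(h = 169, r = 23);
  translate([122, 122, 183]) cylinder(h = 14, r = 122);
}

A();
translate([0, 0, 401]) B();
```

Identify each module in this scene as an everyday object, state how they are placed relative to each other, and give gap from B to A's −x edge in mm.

The spool's min-x is at 0; the stool's min-x is 0; gap = 0 mm.

A is a stool. B is a spool. The spool is on top of the stool. The gap from the spool to the stool's −x edge is 0 mm.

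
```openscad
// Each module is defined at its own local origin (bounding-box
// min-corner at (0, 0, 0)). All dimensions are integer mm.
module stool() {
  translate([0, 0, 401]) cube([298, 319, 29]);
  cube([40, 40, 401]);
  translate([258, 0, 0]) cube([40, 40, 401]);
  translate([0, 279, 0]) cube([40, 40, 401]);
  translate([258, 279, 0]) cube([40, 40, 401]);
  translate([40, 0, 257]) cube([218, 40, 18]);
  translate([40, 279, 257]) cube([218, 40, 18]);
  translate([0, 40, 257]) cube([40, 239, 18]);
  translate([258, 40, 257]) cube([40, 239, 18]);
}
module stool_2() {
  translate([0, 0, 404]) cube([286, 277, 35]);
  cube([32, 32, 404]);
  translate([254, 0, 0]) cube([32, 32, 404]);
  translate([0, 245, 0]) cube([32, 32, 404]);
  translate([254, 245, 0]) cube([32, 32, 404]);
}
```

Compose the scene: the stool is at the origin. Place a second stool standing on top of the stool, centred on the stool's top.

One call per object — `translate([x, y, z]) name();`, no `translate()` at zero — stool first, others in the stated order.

stool();
translate([6, 21, 430]) stool_2();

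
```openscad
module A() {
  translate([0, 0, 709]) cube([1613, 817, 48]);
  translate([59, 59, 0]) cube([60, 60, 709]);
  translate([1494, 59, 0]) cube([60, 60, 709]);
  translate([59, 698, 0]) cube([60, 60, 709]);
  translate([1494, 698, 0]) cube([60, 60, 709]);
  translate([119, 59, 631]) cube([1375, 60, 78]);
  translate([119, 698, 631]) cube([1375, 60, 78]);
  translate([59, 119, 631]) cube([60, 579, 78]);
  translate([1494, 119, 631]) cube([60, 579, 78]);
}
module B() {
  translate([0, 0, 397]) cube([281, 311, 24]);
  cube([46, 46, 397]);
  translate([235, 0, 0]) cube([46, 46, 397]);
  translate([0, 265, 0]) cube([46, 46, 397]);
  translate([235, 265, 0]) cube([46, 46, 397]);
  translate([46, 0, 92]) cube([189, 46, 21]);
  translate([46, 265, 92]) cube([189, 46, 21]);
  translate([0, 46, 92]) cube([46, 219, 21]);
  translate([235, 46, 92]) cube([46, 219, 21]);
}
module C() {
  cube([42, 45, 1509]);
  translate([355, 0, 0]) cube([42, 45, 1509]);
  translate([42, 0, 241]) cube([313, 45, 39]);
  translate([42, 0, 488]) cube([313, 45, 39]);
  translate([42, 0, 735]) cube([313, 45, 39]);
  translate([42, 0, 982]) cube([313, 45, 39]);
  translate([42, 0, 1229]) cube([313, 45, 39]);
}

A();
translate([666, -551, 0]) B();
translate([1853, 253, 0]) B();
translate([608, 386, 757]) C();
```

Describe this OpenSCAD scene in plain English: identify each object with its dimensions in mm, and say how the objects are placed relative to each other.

A is a table: top 1613 mm (x) × 817 mm (y), 48 mm thick, upper face at z = 757 mm, on four 60×60 mm square legs, each inset 59 mm from the nearest pair of top edges, running from z = 0 to the bottom of the top. Four apron rails, 60 mm thick and 78 mm tall, run between adjacent legs with their top edges flush with the underside of the top and their outer faces flush with the legs' outer faces.

B is a four-legged stool. The seat is 281×311 mm, 24 mm thick, top at z = 421 mm. It stands on four square legs, each 46×46 mm in cross-section, from z = 0 to the seat underside, each flush with a corner of the seat. Four stretchers, 46 mm wide and 21 mm tall, connect adjacent legs with their undersides at z = 92 mm, each running between the inner faces of the legs it joins and aligned with the legs' outer faces on the other axis.

C is a straight ladder. Two 42×45 mm vertical rails, 1509 mm tall, stand 397 mm apart (outside-to-outside) with their front faces coplanar on the −y side. 5 rungs, each 45 mm deep and 39 mm tall, span between the inner faces of the rails, front faces flush with the rails. The lowest rung's underside is at z = 241 mm and rungs are spaced 247 mm apart (underside to underside).

Two stools sit around the table at the −y, +x sides. The ladder is on top of the table, centred.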